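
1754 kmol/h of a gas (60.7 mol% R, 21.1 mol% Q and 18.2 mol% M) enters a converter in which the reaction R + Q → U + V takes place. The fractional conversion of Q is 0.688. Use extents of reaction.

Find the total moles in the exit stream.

1750 kmol/h

Q reacted = 0.688 × 370.1 = 254.6 kmol/h; ν_Q = −1, so ξ = 254.6/1 = 254.6 kmol/h.
Outlet amounts (n = n₀ + ν ξ):
  R: 1065 − 1(254.6) = 810.1
  Q: 370.1 − 1(254.6) = 115.5
  U: 0 + 1(254.6) = 254.6
  V: 0 + 1(254.6) = 254.6
  M: 319.2 (inert)
Total out = 810.1 + 115.5 + 254.6 + 254.6 + 319.2 = 1754 kmol/h.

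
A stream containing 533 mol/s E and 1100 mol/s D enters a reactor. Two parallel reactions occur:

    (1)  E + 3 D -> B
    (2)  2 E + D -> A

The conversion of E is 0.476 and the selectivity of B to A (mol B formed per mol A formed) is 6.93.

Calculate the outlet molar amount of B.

Conversion of E: E consumed = 0.476 × 533 = 253.7 mol/s = 1ξ₁ + 2ξ₂.
Selectivity: 1ξ₁ / (1ξ₂) = 6.93 → ξ₁ = 6.93 ξ₂.
Substitute: (1·6.93 + 2) ξ₂ = 253.7 → ξ₂ = 28.41 mol/s, ξ₁ = 196.9 mol/s.
Outlet amounts (n = n₀ + Σ ν·ξ):
  E: 533 − 1(196.9) − 2(28.41) = 279.3
  D: 1100 − 3(196.9) − 1(28.41) = 480.9
  B: 0 + 1(196.9) = 196.9
  A: 0 + 1(28.41) = 28.41

197 mol/s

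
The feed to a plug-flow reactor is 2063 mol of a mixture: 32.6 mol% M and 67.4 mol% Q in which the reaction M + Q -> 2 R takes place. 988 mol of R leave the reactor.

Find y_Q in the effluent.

For R: n = n₀ + 2ξ → 988 = 0 + 2ξ, giving ξ = 494 mol.
Outlet amounts (n = n₀ + ν ξ):
  M: 672.5 − 1(494) = 178.5
  Q: 1390 − 1(494) = 896.5
  R: 0 + 2(494) = 988
Total out = 2063 mol; y_Q = 896.5 / 2063 = 0.4345.

0.435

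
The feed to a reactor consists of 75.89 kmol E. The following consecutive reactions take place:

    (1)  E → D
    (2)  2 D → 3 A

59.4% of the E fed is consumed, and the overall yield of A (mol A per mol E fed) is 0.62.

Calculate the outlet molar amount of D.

13.7 kmol

Conversion of E: E consumed = 1ξ₁ = 0.594 × 75.89 → ξ₁ = 45.08 kmol.
Yield of A: 3ξ₂ / 75.89 = 0.62 → ξ₂ = 15.68 kmol.
Outlet amounts (n = n₀ + Σ ν·ξ):
  E: 75.89 − 1(45.08) = 30.81
  D: 0 + 1(45.08) − 2(15.68) = 13.71
  A: 0 + 3(15.68) = 47.05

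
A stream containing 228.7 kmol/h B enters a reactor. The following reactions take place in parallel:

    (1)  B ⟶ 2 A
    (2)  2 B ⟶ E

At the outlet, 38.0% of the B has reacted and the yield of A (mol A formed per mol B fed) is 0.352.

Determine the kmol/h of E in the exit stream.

Yield of A: 2ξ₁ / 228.7 = 0.352 → ξ₁ = 40.25 kmol/h.
Conversion of B: 1ξ₁ + 2ξ₂ = 0.38 × 228.7 = 86.91 → ξ₂ = 23.33 kmol/h.
Outlet amounts (n = n₀ + Σ ν·ξ):
  B: 228.7 − 1(40.25) − 2(23.33) = 141.8
  A: 0 + 2(40.25) = 80.5
  E: 0 + 1(23.33) = 23.33

23.3 kmol/h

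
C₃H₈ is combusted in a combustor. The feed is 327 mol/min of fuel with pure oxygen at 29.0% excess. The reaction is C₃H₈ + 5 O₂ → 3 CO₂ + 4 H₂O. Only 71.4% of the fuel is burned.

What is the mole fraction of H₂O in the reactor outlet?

0.35

Stoichiometric O₂ = 5 × 327 = 1635 mol/min; O₂ fed = 1635 × 1.290 = 2109 mol/min.
Fuel reacted = 0.714 × 327 → ξ = 233.5 mol/min.
Outlet (n = n₀ + ν ξ):
  C₃H₈: 327 − 1(233.5) = 93.52
  O₂: 2109 − 5(233.5) = 941.8
  CO₂: 0 + 3(233.5) = 700.4
  H₂O: 0 + 4(233.5) = 933.9
Total out = 2670 mol/min; y_H₂O = 933.9 / 2670 = 0.3498.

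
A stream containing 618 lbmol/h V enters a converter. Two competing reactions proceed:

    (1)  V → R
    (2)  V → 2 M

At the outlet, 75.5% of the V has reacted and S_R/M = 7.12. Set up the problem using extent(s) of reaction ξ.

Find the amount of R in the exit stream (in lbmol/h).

436 lbmol/h

Conversion of V: V consumed = 0.755 × 618 = 466.6 lbmol/h = 1ξ₁ + 1ξ₂.
Selectivity: 1ξ₁ / (2ξ₂) = 7.12 → ξ₁ = 14.24 ξ₂.
Substitute: (1·14.24 + 1) ξ₂ = 466.6 → ξ₂ = 30.62 lbmol/h, ξ₁ = 436 lbmol/h.
Outlet amounts (n = n₀ + Σ ν·ξ):
  V: 618 − 1(436) − 1(30.62) = 151.4
  R: 0 + 1(436) = 436
  M: 0 + 2(30.62) = 61.23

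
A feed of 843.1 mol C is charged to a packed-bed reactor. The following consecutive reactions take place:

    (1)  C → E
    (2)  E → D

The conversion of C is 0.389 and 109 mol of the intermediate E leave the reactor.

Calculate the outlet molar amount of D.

Conversion of C: C consumed = 1ξ₁ = 0.389 × 843.1 → ξ₁ = 328 mol.
E balance: n_E = 0 + 1ξ₁ − 1ξ₂ = 109 → ξ₂ = (1·328 − 109)/1 = 219 mol.
Outlet amounts (n = n₀ + Σ ν·ξ):
  C: 843.1 − 1(328) = 515.1
  E: 0 + 1(328) − 1(219) = 109
  D: 0 + 1(219) = 219

219 mol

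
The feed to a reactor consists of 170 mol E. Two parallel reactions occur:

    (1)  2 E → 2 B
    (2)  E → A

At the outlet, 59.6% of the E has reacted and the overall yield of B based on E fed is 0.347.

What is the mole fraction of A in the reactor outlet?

Yield of B: 2ξ₁ / 170 = 0.347 → ξ₁ = 29.49 mol.
Conversion of E: 2ξ₁ + 1ξ₂ = 0.596 × 170 = 101.3 → ξ₂ = 42.33 mol.
Outlet amounts (n = n₀ + Σ ν·ξ):
  E: 170 − 2(29.49) − 1(42.33) = 68.68
  B: 0 + 2(29.49) = 58.99
  A: 0 + 1(42.33) = 42.33
Total out = 170 mol; y_A = 42.33 / 170 = 0.249.

0.249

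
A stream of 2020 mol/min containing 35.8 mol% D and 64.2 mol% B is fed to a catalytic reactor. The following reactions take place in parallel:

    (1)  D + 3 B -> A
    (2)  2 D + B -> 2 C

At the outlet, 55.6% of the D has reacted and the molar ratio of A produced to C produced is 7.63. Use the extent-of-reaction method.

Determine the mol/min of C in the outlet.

Conversion of D: D consumed = 0.556 × 723.2 = 402.1 mol/min = 1ξ₁ + 2ξ₂.
Selectivity: 1ξ₁ / (2ξ₂) = 7.63 → ξ₁ = 15.26 ξ₂.
Substitute: (1·15.26 + 2) ξ₂ = 402.1 → ξ₂ = 23.3 mol/min, ξ₁ = 355.5 mol/min.
Outlet amounts (n = n₀ + Σ ν·ξ):
  D: 723.2 − 1(355.5) − 2(23.3) = 321.1
  B: 1297 − 3(355.5) − 1(23.3) = 207.1
  A: 0 + 1(355.5) = 355.5
  C: 0 + 2(23.3) = 46.59

46.6 mol/min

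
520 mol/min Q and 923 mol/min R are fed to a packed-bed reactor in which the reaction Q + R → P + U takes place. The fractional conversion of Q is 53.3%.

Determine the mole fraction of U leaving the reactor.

0.192

Q reacted = 0.533 × 520 = 277.2 mol/min; ν_Q = −1, so ξ = 277.2/1 = 277.2 mol/min.
Outlet amounts (n = n₀ + ν ξ):
  Q: 520 − 1(277.2) = 242.8
  R: 923 − 1(277.2) = 645.8
  P: 0 + 1(277.2) = 277.2
  U: 0 + 1(277.2) = 277.2
Total out = 1443 mol/min; y_U = 277.2 / 1443 = 0.1921.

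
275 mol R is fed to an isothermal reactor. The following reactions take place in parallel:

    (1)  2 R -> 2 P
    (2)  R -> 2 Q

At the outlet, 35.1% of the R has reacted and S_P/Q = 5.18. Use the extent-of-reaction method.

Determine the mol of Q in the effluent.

Conversion of R: R consumed = 0.351 × 275 = 96.52 mol = 2ξ₁ + 1ξ₂.
Selectivity: 2ξ₁ / (2ξ₂) = 5.18 → ξ₁ = 5.18 ξ₂.
Substitute: (2·5.18 + 1) ξ₂ = 96.52 → ξ₂ = 8.497 mol, ξ₁ = 44.01 mol.
Outlet amounts (n = n₀ + Σ ν·ξ):
  R: 275 − 2(44.01) − 1(8.497) = 178.5
  P: 0 + 2(44.01) = 88.03
  Q: 0 + 2(8.497) = 16.99

17 mol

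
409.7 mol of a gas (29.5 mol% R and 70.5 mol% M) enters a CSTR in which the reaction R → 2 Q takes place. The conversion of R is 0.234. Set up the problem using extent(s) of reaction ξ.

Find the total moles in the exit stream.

R reacted = 0.234 × 120.9 = 28.28 mol; ν_R = −1, so ξ = 28.28/1 = 28.28 mol.
Outlet amounts (n = n₀ + ν ξ):
  R: 120.9 − 1(28.28) = 92.58
  Q: 0 + 2(28.28) = 56.56
  M: 288.8 (inert)
Total out = 92.58 + 56.56 + 288.8 = 438 mol.

438 mol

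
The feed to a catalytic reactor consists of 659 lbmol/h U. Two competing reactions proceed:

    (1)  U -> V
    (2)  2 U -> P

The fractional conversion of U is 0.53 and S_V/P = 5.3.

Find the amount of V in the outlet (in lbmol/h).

254 lbmol/h

Conversion of U: U consumed = 0.53 × 659 = 349.3 lbmol/h = 1ξ₁ + 2ξ₂.
Selectivity: 1ξ₁ / (1ξ₂) = 5.3 → ξ₁ = 5.3 ξ₂.
Substitute: (1·5.3 + 2) ξ₂ = 349.3 → ξ₂ = 47.85 lbmol/h, ξ₁ = 253.6 lbmol/h.
Outlet amounts (n = n₀ + Σ ν·ξ):
  U: 659 − 1(253.6) − 2(47.85) = 309.7
  V: 0 + 1(253.6) = 253.6
  P: 0 + 1(47.85) = 47.85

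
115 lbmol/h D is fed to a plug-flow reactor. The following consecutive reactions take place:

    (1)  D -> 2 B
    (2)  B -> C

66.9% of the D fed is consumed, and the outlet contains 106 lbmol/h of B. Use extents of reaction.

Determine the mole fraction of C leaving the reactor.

0.249

Conversion of D: D consumed = 1ξ₁ = 0.669 × 115 → ξ₁ = 76.94 lbmol/h.
B balance: n_B = 0 + 2ξ₁ − 1ξ₂ = 106 → ξ₂ = (2·76.94 − 106)/1 = 47.87 lbmol/h.
Outlet amounts (n = n₀ + Σ ν·ξ):
  D: 115 − 1(76.94) = 38.06
  B: 0 + 2(76.94) − 1(47.87) = 106
  C: 0 + 1(47.87) = 47.87
Total out = 191.9 lbmol/h; y_C = 47.87 / 191.9 = 0.2494.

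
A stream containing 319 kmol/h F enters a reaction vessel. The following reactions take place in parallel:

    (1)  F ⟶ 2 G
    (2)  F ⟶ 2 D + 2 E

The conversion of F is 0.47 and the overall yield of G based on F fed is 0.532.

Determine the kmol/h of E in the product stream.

130 kmol/h

Yield of G: 2ξ₁ / 319 = 0.532 → ξ₁ = 84.85 kmol/h.
Conversion of F: 1ξ₁ + 1ξ₂ = 0.47 × 319 = 149.9 → ξ₂ = 65.08 kmol/h.
Outlet amounts (n = n₀ + Σ ν·ξ):
  F: 319 − 1(84.85) − 1(65.08) = 169.1
  G: 0 + 2(84.85) = 169.7
  D: 0 + 2(65.08) = 130.2
  E: 0 + 2(65.08) = 130.2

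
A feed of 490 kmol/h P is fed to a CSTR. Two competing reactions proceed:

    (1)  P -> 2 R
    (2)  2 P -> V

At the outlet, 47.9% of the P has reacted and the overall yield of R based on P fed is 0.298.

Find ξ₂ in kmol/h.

Yield of R: 2ξ₁ / 490 = 0.298 → ξ₁ = 73.01 kmol/h.
Conversion of P: 1ξ₁ + 2ξ₂ = 0.479 × 490 = 234.7 → ξ₂ = 80.85 kmol/h.
Outlet amounts (n = n₀ + Σ ν·ξ):
  P: 490 − 1(73.01) − 2(80.85) = 255.3
  R: 0 + 2(73.01) = 146
  V: 0 + 1(80.85) = 80.85

ξ₂ = 80.8 kmol/h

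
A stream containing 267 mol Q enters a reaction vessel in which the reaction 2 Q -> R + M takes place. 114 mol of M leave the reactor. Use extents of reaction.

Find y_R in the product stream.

0.427

For M: n = n₀ + 1ξ → 114 = 0 + 1ξ, giving ξ = 114 mol.
Outlet amounts (n = n₀ + ν ξ):
  Q: 267 − 2(114) = 39
  R: 0 + 1(114) = 114
  M: 0 + 1(114) = 114
Total out = 267 mol; y_R = 114 / 267 = 0.427.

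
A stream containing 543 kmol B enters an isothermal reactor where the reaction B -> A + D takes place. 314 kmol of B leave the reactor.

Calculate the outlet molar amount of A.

For B: n = n₀ − 1ξ → 314 = 543 − 1ξ, giving ξ = 229 kmol.
Outlet amounts (n = n₀ + ν ξ):
  B: 543 − 1(229) = 314
  A: 0 + 1(229) = 229
  D: 0 + 1(229) = 229

229 kmol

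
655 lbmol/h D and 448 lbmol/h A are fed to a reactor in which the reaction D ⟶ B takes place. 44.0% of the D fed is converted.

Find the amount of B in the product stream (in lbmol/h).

D reacted = 0.44 × 655 = 288.2 lbmol/h; ν_D = −1, so ξ = 288.2/1 = 288.2 lbmol/h.
Outlet amounts (n = n₀ + ν ξ):
  D: 655 − 1(288.2) = 366.8
  B: 0 + 1(288.2) = 288.2
  A: 448 (inert)

288 lbmol/h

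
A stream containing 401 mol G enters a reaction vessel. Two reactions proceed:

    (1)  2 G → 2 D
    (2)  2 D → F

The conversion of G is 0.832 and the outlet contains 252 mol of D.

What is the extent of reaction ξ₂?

ξ₂ = 40.8 mol

Conversion of G: G consumed = 2ξ₁ = 0.832 × 401 → ξ₁ = 166.8 mol.
D balance: n_D = 0 + 2ξ₁ − 2ξ₂ = 252 → ξ₂ = (2·166.8 − 252)/2 = 40.82 mol.
Outlet amounts (n = n₀ + Σ ν·ξ):
  G: 401 − 2(166.8) = 67.37
  D: 0 + 2(166.8) − 2(40.82) = 252
  F: 0 + 1(40.82) = 40.82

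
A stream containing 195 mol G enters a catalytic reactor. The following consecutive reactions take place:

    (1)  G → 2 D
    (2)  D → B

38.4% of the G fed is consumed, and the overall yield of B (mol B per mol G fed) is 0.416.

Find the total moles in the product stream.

270 mol

Conversion of G: G consumed = 1ξ₁ = 0.384 × 195 → ξ₁ = 74.88 mol.
Yield of B: 1ξ₂ / 195 = 0.416 → ξ₂ = 81.12 mol.
Outlet amounts (n = n₀ + Σ ν·ξ):
  G: 195 − 1(74.88) = 120.1
  D: 0 + 2(74.88) − 1(81.12) = 68.64
  B: 0 + 1(81.12) = 81.12
Total out = 120.1 + 68.64 + 81.12 = 269.9 mol.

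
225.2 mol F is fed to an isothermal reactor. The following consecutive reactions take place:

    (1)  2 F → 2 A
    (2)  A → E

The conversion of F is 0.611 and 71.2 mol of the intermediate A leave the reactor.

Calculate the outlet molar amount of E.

66.4 mol

Conversion of F: F consumed = 2ξ₁ = 0.611 × 225.2 → ξ₁ = 68.8 mol.
A balance: n_A = 0 + 2ξ₁ − 1ξ₂ = 71.2 → ξ₂ = (2·68.8 − 71.2)/1 = 66.4 mol.
Outlet amounts (n = n₀ + Σ ν·ξ):
  F: 225.2 − 2(68.8) = 87.6
  A: 0 + 2(68.8) − 1(66.4) = 71.2
  E: 0 + 1(66.4) = 66.4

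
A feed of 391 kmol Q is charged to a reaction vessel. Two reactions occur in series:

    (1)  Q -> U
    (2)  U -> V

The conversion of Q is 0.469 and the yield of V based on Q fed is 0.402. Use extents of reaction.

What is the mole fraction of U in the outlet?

0.067

Conversion of Q: Q consumed = 1ξ₁ = 0.469 × 391 → ξ₁ = 183.4 kmol.
Yield of V: 1ξ₂ / 391 = 0.402 → ξ₂ = 157.2 kmol.
Outlet amounts (n = n₀ + Σ ν·ξ):
  Q: 391 − 1(183.4) = 207.6
  U: 0 + 1(183.4) − 1(157.2) = 26.2
  V: 0 + 1(157.2) = 157.2
Total out = 391 kmol; y_U = 26.2 / 391 = 0.067.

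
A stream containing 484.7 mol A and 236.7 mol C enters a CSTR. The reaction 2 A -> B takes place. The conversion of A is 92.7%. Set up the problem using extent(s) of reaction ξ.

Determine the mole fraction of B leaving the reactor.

A reacted = 0.927 × 484.7 = 449.3 mol; ν_A = −2, so ξ = 449.3/2 = 224.7 mol.
Outlet amounts (n = n₀ + ν ξ):
  A: 484.7 − 2(224.7) = 35.38
  B: 0 + 1(224.7) = 224.7
  C: 236.7 (inert)
Total out = 496.7 mol; y_B = 224.7 / 496.7 = 0.4523.

0.452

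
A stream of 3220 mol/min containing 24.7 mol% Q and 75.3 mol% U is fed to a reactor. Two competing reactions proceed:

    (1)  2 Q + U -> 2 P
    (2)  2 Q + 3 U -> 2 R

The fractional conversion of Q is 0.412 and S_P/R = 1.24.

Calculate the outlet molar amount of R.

146 mol/min

Conversion of Q: Q consumed = 0.412 × 795.3 = 327.7 mol/min = 2ξ₁ + 2ξ₂.
Selectivity: 2ξ₁ / (2ξ₂) = 1.24 → ξ₁ = 1.24 ξ₂.
Substitute: (2·1.24 + 2) ξ₂ = 327.7 → ξ₂ = 73.14 mol/min, ξ₁ = 90.7 mol/min.
Outlet amounts (n = n₀ + Σ ν·ξ):
  Q: 795.3 − 2(90.7) − 2(73.14) = 467.7
  U: 2425 − 1(90.7) − 3(73.14) = 2115
  P: 0 + 2(90.7) = 181.4
  R: 0 + 2(73.14) = 146.3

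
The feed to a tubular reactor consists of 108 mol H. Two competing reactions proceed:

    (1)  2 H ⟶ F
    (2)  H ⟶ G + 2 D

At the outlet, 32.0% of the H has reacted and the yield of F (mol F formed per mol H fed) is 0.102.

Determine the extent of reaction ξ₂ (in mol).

Yield of F: 1ξ₁ / 108 = 0.102 → ξ₁ = 11.02 mol.
Conversion of H: 2ξ₁ + 1ξ₂ = 0.32 × 108 = 34.56 → ξ₂ = 12.53 mol.
Outlet amounts (n = n₀ + Σ ν·ξ):
  H: 108 − 2(11.02) − 1(12.53) = 73.44
  F: 0 + 1(11.02) = 11.02
  G: 0 + 1(12.53) = 12.53
  D: 0 + 2(12.53) = 25.06

ξ₂ = 12.5 mol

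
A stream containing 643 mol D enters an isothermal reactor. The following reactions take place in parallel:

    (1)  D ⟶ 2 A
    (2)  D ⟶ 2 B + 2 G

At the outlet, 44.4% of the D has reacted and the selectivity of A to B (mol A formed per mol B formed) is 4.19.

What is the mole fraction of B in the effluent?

0.106

Conversion of D: D consumed = 0.444 × 643 = 285.5 mol = 1ξ₁ + 1ξ₂.
Selectivity: 2ξ₁ / (2ξ₂) = 4.19 → ξ₁ = 4.19 ξ₂.
Substitute: (1·4.19 + 1) ξ₂ = 285.5 → ξ₂ = 55.01 mol, ξ₁ = 230.5 mol.
Outlet amounts (n = n₀ + Σ ν·ξ):
  D: 643 − 1(230.5) − 1(55.01) = 357.5
  A: 0 + 2(230.5) = 461
  B: 0 + 2(55.01) = 110
  G: 0 + 2(55.01) = 110
Total out = 1039 mol; y_B = 110 / 1039 = 0.1059.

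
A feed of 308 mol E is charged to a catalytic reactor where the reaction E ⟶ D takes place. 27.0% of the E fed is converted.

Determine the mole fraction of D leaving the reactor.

E reacted = 0.27 × 308 = 83.16 mol; ν_E = −1, so ξ = 83.16/1 = 83.16 mol.
Outlet amounts (n = n₀ + ν ξ):
  E: 308 − 1(83.16) = 224.8
  D: 0 + 1(83.16) = 83.16
Total out = 308 mol; y_D = 83.16 / 308 = 0.27.

0.27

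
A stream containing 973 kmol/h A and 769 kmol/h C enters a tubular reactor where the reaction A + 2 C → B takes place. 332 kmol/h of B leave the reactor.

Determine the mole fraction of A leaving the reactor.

0.595

For B: n = n₀ + 1ξ → 332 = 0 + 1ξ, giving ξ = 332 kmol/h.
Outlet amounts (n = n₀ + ν ξ):
  A: 973 − 1(332) = 641
  C: 769 − 2(332) = 105
  B: 0 + 1(332) = 332
Total out = 1078 kmol/h; y_A = 641 / 1078 = 0.5946.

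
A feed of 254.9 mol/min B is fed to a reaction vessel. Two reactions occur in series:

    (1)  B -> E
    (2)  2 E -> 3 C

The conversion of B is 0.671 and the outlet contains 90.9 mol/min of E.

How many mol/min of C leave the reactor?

120 mol/min

Conversion of B: B consumed = 1ξ₁ = 0.671 × 254.9 → ξ₁ = 171 mol/min.
E balance: n_E = 0 + 1ξ₁ − 2ξ₂ = 90.9 → ξ₂ = (1·171 − 90.9)/2 = 40.07 mol/min.
Outlet amounts (n = n₀ + Σ ν·ξ):
  B: 254.9 − 1(171) = 83.86
  E: 0 + 1(171) − 2(40.07) = 90.9
  C: 0 + 3(40.07) = 120.2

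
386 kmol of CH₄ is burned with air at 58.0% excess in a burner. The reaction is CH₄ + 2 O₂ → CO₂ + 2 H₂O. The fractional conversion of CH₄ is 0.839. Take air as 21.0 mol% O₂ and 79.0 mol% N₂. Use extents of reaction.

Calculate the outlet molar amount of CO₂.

Stoichiometric O₂ = 2 × 386 = 772 kmol; O₂ fed = 772 × 1.580 = 1220 kmol.
N₂ fed = 1220 × 79/21 = 4589 kmol.
Fuel reacted = 0.839 × 386 → ξ = 323.9 kmol.
Outlet (n = n₀ + ν ξ):
  CH₄: 386 − 1(323.9) = 62.15
  O₂: 1220 − 2(323.9) = 572.1
  N₂: 4589 (inert)
  CO₂: 0 + 1(323.9) = 323.9
  H₂O: 0 + 2(323.9) = 647.7

324 kmol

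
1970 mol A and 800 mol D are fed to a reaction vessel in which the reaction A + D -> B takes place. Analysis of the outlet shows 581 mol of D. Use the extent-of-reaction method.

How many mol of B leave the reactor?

219 mol

For D: n = n₀ − 1ξ → 581 = 800 − 1ξ, giving ξ = 219 mol.
Outlet amounts (n = n₀ + ν ξ):
  A: 1970 − 1(219) = 1751
  D: 800 − 1(219) = 581
  B: 0 + 1(219) = 219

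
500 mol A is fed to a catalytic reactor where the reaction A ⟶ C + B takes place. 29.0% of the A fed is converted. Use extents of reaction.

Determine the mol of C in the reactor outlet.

A reacted = 0.29 × 500 = 145 mol; ν_A = −1, so ξ = 145/1 = 145 mol.
Outlet amounts (n = n₀ + ν ξ):
  A: 500 − 1(145) = 355
  C: 0 + 1(145) = 145
  B: 0 + 1(145) = 145

145 mol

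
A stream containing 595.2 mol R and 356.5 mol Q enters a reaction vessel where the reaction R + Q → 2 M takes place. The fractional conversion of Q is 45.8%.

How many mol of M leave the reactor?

327 mol

Q reacted = 0.458 × 356.5 = 163.3 mol; ν_Q = −1, so ξ = 163.3/1 = 163.3 mol.
Outlet amounts (n = n₀ + ν ξ):
  R: 595.2 − 1(163.3) = 431.9
  Q: 356.5 − 1(163.3) = 193.2
  M: 0 + 2(163.3) = 326.6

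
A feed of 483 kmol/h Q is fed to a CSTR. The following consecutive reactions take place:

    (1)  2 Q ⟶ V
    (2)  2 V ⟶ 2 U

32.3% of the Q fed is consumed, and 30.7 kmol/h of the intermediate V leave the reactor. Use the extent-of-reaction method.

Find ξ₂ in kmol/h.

Conversion of Q: Q consumed = 2ξ₁ = 0.323 × 483 → ξ₁ = 78 kmol/h.
V balance: n_V = 0 + 1ξ₁ − 2ξ₂ = 30.7 → ξ₂ = (1·78 − 30.7)/2 = 23.65 kmol/h.
Outlet amounts (n = n₀ + Σ ν·ξ):
  Q: 483 − 2(78) = 327
  V: 0 + 1(78) − 2(23.65) = 30.7
  U: 0 + 2(23.65) = 47.3

ξ₂ = 23.7 kmol/h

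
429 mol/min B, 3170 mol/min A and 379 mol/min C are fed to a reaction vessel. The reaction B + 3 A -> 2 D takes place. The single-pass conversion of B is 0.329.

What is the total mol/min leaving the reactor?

B reacted = 0.329 × 429 = 141.1 mol/min; ν_B = −1, so ξ = 141.1/1 = 141.1 mol/min.
Outlet amounts (n = n₀ + ν ξ):
  B: 429 − 1(141.1) = 287.9
  A: 3170 − 3(141.1) = 2747
  D: 0 + 2(141.1) = 282.3
  C: 379 (inert)
Total out = 287.9 + 2747 + 282.3 + 379 = 3696 mol/min.

3700 mol/min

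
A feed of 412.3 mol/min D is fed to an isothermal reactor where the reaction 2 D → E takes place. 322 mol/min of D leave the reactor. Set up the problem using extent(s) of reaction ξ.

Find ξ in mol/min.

ξ = 45.2 mol/min

For D: n = n₀ − 2ξ → 322 = 412.3 − 2ξ, giving ξ = 45.15 mol/min.
Outlet amounts (n = n₀ + ν ξ):
  D: 412.3 − 2(45.15) = 322
  E: 0 + 1(45.15) = 45.15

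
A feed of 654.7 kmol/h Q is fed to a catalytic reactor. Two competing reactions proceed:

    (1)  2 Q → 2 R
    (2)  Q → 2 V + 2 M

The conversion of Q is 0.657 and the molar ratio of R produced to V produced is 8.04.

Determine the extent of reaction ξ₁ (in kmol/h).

ξ₁ = 202 kmol/h

Conversion of Q: Q consumed = 0.657 × 654.7 = 430.1 kmol/h = 2ξ₁ + 1ξ₂.
Selectivity: 2ξ₁ / (2ξ₂) = 8.04 → ξ₁ = 8.04 ξ₂.
Substitute: (2·8.04 + 1) ξ₂ = 430.1 → ξ₂ = 25.18 kmol/h, ξ₁ = 202.5 kmol/h.
Outlet amounts (n = n₀ + Σ ν·ξ):
  Q: 654.7 − 2(202.5) − 1(25.18) = 224.6
  R: 0 + 2(202.5) = 405
  V: 0 + 2(25.18) = 50.37
  M: 0 + 2(25.18) = 50.37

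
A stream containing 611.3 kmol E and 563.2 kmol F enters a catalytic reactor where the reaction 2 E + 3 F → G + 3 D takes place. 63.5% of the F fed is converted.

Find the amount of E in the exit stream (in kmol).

373 kmol

F reacted = 0.635 × 563.2 = 357.6 kmol; ν_F = −3, so ξ = 357.6/3 = 119.2 kmol.
Outlet amounts (n = n₀ + ν ξ):
  E: 611.3 − 2(119.2) = 372.9
  F: 563.2 − 3(119.2) = 205.6
  G: 0 + 1(119.2) = 119.2
  D: 0 + 3(119.2) = 357.6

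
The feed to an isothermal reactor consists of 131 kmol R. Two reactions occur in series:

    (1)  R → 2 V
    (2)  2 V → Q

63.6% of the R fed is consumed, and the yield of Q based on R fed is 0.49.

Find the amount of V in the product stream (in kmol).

38.3 kmol

Conversion of R: R consumed = 1ξ₁ = 0.636 × 131 → ξ₁ = 83.32 kmol.
Yield of Q: 1ξ₂ / 131 = 0.49 → ξ₂ = 64.19 kmol.
Outlet amounts (n = n₀ + Σ ν·ξ):
  R: 131 − 1(83.32) = 47.68
  V: 0 + 2(83.32) − 2(64.19) = 38.25
  Q: 0 + 1(64.19) = 64.19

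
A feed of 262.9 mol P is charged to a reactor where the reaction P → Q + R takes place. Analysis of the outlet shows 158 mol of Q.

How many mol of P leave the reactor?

For Q: n = n₀ + 1ξ → 158 = 0 + 1ξ, giving ξ = 158 mol.
Outlet amounts (n = n₀ + ν ξ):
  P: 262.9 − 1(158) = 104.9
  Q: 0 + 1(158) = 158
  R: 0 + 1(158) = 158

105 mol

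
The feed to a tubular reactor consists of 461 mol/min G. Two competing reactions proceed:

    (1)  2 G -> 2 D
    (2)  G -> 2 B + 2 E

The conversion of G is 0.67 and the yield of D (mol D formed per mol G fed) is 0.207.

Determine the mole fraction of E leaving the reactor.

Yield of D: 2ξ₁ / 461 = 0.207 → ξ₁ = 47.71 mol/min.
Conversion of G: 2ξ₁ + 1ξ₂ = 0.67 × 461 = 308.9 → ξ₂ = 213.4 mol/min.
Outlet amounts (n = n₀ + Σ ν·ξ):
  G: 461 − 2(47.71) − 1(213.4) = 152.1
  D: 0 + 2(47.71) = 95.43
  B: 0 + 2(213.4) = 426.9
  E: 0 + 2(213.4) = 426.9
Total out = 1101 mol/min; y_E = 426.9 / 1101 = 0.3876.

0.388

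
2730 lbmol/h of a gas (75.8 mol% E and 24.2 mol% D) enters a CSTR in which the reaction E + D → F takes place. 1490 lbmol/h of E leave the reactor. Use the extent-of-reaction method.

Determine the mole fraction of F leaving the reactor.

0.269

For E: n = n₀ − 1ξ → 1490 = 2069 − 1ξ, giving ξ = 579.3 lbmol/h.
Outlet amounts (n = n₀ + ν ξ):
  E: 2069 − 1(579.3) = 1490
  D: 660.7 − 1(579.3) = 81.32
  F: 0 + 1(579.3) = 579.3
Total out = 2151 lbmol/h; y_F = 579.3 / 2151 = 0.2694.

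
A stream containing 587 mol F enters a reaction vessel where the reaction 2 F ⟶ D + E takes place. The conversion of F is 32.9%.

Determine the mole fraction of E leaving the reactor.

F reacted = 0.329 × 587 = 193.1 mol; ν_F = −2, so ξ = 193.1/2 = 96.56 mol.
Outlet amounts (n = n₀ + ν ξ):
  F: 587 − 2(96.56) = 393.9
  D: 0 + 1(96.56) = 96.56
  E: 0 + 1(96.56) = 96.56
Total out = 587 mol; y_E = 96.56 / 587 = 0.1645.

0.165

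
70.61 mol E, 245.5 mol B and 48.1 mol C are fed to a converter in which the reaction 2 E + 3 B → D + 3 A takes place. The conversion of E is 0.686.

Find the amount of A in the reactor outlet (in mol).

72.7 mol

E reacted = 0.686 × 70.61 = 48.44 mol; ν_E = −2, so ξ = 48.44/2 = 24.22 mol.
Outlet amounts (n = n₀ + ν ξ):
  E: 70.61 − 2(24.22) = 22.17
  B: 245.5 − 3(24.22) = 172.8
  D: 0 + 1(24.22) = 24.22
  A: 0 + 3(24.22) = 72.66
  C: 48.1 (inert)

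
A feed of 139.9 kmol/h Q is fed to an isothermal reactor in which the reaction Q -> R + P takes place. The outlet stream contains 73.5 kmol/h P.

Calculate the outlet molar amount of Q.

For P: n = n₀ + 1ξ → 73.5 = 0 + 1ξ, giving ξ = 73.5 kmol/h.
Outlet amounts (n = n₀ + ν ξ):
  Q: 139.9 − 1(73.5) = 66.4
  R: 0 + 1(73.5) = 73.5
  P: 0 + 1(73.5) = 73.5

66.4 kmol/h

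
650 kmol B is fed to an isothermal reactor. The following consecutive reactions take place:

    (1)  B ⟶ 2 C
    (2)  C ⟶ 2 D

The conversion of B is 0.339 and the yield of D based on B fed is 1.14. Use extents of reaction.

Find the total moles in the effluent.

Conversion of B: B consumed = 1ξ₁ = 0.339 × 650 → ξ₁ = 220.4 kmol.
Yield of D: 2ξ₂ / 650 = 1.14 → ξ₂ = 370.5 kmol.
Outlet amounts (n = n₀ + Σ ν·ξ):
  B: 650 − 1(220.4) = 429.6
  C: 0 + 2(220.4) − 1(370.5) = 70.2
  D: 0 + 2(370.5) = 741
Total out = 429.6 + 70.2 + 741 = 1241 kmol.

1240 kmol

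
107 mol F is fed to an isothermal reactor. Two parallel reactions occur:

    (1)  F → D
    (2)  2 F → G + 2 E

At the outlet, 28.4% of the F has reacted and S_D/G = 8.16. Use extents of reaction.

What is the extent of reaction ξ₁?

Conversion of F: F consumed = 0.284 × 107 = 30.39 mol = 1ξ₁ + 2ξ₂.
Selectivity: 1ξ₁ / (1ξ₂) = 8.16 → ξ₁ = 8.16 ξ₂.
Substitute: (1·8.16 + 2) ξ₂ = 30.39 → ξ₂ = 2.991 mol, ξ₁ = 24.41 mol.
Outlet amounts (n = n₀ + Σ ν·ξ):
  F: 107 − 1(24.41) − 2(2.991) = 76.61
  D: 0 + 1(24.41) = 24.41
  G: 0 + 1(2.991) = 2.991
  E: 0 + 2(2.991) = 5.982

ξ₁ = 24.4 mol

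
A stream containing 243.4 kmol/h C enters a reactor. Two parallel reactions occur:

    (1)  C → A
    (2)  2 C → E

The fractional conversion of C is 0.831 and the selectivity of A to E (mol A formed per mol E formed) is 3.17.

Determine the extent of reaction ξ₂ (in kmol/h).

ξ₂ = 39.1 kmol/h

Conversion of C: C consumed = 0.831 × 243.4 = 202.3 kmol/h = 1ξ₁ + 2ξ₂.
Selectivity: 1ξ₁ / (1ξ₂) = 3.17 → ξ₁ = 3.17 ξ₂.
Substitute: (1·3.17 + 2) ξ₂ = 202.3 → ξ₂ = 39.12 kmol/h, ξ₁ = 124 kmol/h.
Outlet amounts (n = n₀ + Σ ν·ξ):
  C: 243.4 − 1(124) − 2(39.12) = 41.13
  A: 0 + 1(124) = 124
  E: 0 + 1(39.12) = 39.12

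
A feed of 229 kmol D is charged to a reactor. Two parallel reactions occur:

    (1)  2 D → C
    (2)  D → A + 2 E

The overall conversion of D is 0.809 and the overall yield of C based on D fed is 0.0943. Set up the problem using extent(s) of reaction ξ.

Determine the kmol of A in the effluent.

142 kmol

Yield of C: 1ξ₁ / 229 = 0.0943 → ξ₁ = 21.59 kmol.
Conversion of D: 2ξ₁ + 1ξ₂ = 0.809 × 229 = 185.3 → ξ₂ = 142.1 kmol.
Outlet amounts (n = n₀ + Σ ν·ξ):
  D: 229 − 2(21.59) − 1(142.1) = 43.74
  C: 0 + 1(21.59) = 21.59
  A: 0 + 1(142.1) = 142.1
  E: 0 + 2(142.1) = 284.1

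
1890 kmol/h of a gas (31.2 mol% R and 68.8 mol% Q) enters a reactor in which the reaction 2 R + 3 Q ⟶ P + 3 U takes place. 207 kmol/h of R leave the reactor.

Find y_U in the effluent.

0.338

For R: n = n₀ − 2ξ → 207 = 589.7 − 2ξ, giving ξ = 191.3 kmol/h.
Outlet amounts (n = n₀ + ν ξ):
  R: 589.7 − 2(191.3) = 207
  Q: 1300 − 3(191.3) = 726.3
  P: 0 + 1(191.3) = 191.3
  U: 0 + 3(191.3) = 574
Total out = 1699 kmol/h; y_U = 574 / 1699 = 0.3379.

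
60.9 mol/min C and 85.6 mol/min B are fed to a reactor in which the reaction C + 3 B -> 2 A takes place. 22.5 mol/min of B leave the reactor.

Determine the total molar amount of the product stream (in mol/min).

For B: n = n₀ − 3ξ → 22.5 = 85.6 − 3ξ, giving ξ = 21.03 mol/min.
Outlet amounts (n = n₀ + ν ξ):
  C: 60.9 − 1(21.03) = 39.87
  B: 85.6 − 3(21.03) = 22.5
  A: 0 + 2(21.03) = 42.07
Total out = 39.87 + 22.5 + 42.07 = 104.4 mol/min.

104 mol/min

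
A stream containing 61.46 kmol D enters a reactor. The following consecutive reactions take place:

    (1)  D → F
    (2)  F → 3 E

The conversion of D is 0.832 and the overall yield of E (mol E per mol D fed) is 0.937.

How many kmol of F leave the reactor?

31.9 kmol

Conversion of D: D consumed = 1ξ₁ = 0.832 × 61.46 → ξ₁ = 51.13 kmol.
Yield of E: 3ξ₂ / 61.46 = 0.937 → ξ₂ = 19.2 kmol.
Outlet amounts (n = n₀ + Σ ν·ξ):
  D: 61.46 − 1(51.13) = 10.33
  F: 0 + 1(51.13) − 1(19.2) = 31.94
  E: 0 + 3(19.2) = 57.59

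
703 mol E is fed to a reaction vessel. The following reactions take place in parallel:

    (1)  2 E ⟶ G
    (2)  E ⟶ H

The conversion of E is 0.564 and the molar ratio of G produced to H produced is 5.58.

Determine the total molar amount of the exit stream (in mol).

Conversion of E: E consumed = 0.564 × 703 = 396.5 mol = 2ξ₁ + 1ξ₂.
Selectivity: 1ξ₁ / (1ξ₂) = 5.58 → ξ₁ = 5.58 ξ₂.
Substitute: (2·5.58 + 1) ξ₂ = 396.5 → ξ₂ = 32.61 mol, ξ₁ = 181.9 mol.
Outlet amounts (n = n₀ + Σ ν·ξ):
  E: 703 − 2(181.9) − 1(32.61) = 306.5
  G: 0 + 1(181.9) = 181.9
  H: 0 + 1(32.61) = 32.61
Total out = 306.5 + 181.9 + 32.61 = 521.1 mol.

521 mol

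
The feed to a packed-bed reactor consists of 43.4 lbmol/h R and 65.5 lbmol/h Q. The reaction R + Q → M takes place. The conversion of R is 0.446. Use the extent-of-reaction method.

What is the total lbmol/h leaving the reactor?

R reacted = 0.446 × 43.4 = 19.36 lbmol/h; ν_R = −1, so ξ = 19.36/1 = 19.36 lbmol/h.
Outlet amounts (n = n₀ + ν ξ):
  R: 43.4 − 1(19.36) = 24.04
  Q: 65.5 − 1(19.36) = 46.14
  M: 0 + 1(19.36) = 19.36
Total out = 24.04 + 46.14 + 19.36 = 89.54 lbmol/h.

89.5 lbmol/h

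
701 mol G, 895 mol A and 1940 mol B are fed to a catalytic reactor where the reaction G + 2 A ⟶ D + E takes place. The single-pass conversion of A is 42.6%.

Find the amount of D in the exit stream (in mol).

A reacted = 0.426 × 895 = 381.3 mol; ν_A = −2, so ξ = 381.3/2 = 190.6 mol.
Outlet amounts (n = n₀ + ν ξ):
  G: 701 − 1(190.6) = 510.4
  A: 895 − 2(190.6) = 513.7
  D: 0 + 1(190.6) = 190.6
  E: 0 + 1(190.6) = 190.6
  B: 1940 (inert)

191 mol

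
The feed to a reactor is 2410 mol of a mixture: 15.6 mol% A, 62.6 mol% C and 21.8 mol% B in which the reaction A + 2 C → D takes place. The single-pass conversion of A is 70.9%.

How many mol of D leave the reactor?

267 mol

A reacted = 0.709 × 376 = 266.6 mol; ν_A = −1, so ξ = 266.6/1 = 266.6 mol.
Outlet amounts (n = n₀ + ν ξ):
  A: 376 − 1(266.6) = 109.4
  C: 1509 − 2(266.6) = 975.5
  D: 0 + 1(266.6) = 266.6
  B: 525.4 (inert)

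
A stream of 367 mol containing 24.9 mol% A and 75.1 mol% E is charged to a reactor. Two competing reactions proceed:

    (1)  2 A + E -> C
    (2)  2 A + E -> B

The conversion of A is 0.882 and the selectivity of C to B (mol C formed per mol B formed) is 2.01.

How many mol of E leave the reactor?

Conversion of A: A consumed = 0.882 × 91.38 = 80.6 mol = 2ξ₁ + 2ξ₂.
Selectivity: 1ξ₁ / (1ξ₂) = 2.01 → ξ₁ = 2.01 ξ₂.
Substitute: (2·2.01 + 2) ξ₂ = 80.6 → ξ₂ = 13.39 mol, ξ₁ = 26.91 mol.
Outlet amounts (n = n₀ + Σ ν·ξ):
  A: 91.38 − 2(26.91) − 2(13.39) = 10.78
  E: 275.6 − 1(26.91) − 1(13.39) = 235.3
  C: 0 + 1(26.91) = 26.91
  B: 0 + 1(13.39) = 13.39

235 mol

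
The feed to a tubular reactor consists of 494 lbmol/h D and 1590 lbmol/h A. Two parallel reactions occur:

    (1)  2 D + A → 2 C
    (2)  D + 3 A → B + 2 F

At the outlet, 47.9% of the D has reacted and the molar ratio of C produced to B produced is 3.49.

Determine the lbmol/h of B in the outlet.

Conversion of D: D consumed = 0.479 × 494 = 236.6 lbmol/h = 2ξ₁ + 1ξ₂.
Selectivity: 2ξ₁ / (1ξ₂) = 3.49 → ξ₁ = 1.745 ξ₂.
Substitute: (2·1.745 + 1) ξ₂ = 236.6 → ξ₂ = 52.7 lbmol/h, ξ₁ = 91.96 lbmol/h.
Outlet amounts (n = n₀ + Σ ν·ξ):
  D: 494 − 2(91.96) − 1(52.7) = 257.4
  A: 1590 − 1(91.96) − 3(52.7) = 1340
  C: 0 + 2(91.96) = 183.9
  B: 0 + 1(52.7) = 52.7
  F: 0 + 2(52.7) = 105.4

52.7 lbmol/h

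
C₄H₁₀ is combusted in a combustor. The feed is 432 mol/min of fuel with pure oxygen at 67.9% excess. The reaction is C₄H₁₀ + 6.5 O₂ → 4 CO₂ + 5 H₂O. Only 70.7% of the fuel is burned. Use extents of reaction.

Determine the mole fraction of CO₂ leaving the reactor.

Stoichiometric O₂ = 6.5 × 432 = 2808 mol/min; O₂ fed = 2808 × 1.679 = 4715 mol/min.
Fuel reacted = 0.707 × 432 → ξ = 305.4 mol/min.
Outlet (n = n₀ + ν ξ):
  C₄H₁₀: 432 − 1(305.4) = 126.6
  O₂: 4715 − 6.5(305.4) = 2729
  CO₂: 0 + 4(305.4) = 1222
  H₂O: 0 + 5(305.4) = 1527
Total out = 5605 mol/min; y_CO₂ = 1222 / 5605 = 0.218.

0.218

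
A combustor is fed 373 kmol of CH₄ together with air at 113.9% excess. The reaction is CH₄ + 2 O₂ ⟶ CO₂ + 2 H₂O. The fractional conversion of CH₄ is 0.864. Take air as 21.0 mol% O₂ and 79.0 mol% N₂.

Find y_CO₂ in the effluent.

Stoichiometric O₂ = 2 × 373 = 746 kmol; O₂ fed = 746 × 2.139 = 1596 kmol.
N₂ fed = 1596 × 79/21 = 6003 kmol.
Fuel reacted = 0.864 × 373 → ξ = 322.3 kmol.
Outlet (n = n₀ + ν ξ):
  CH₄: 373 − 1(322.3) = 50.73
  O₂: 1596 − 2(322.3) = 951.2
  N₂: 6003 (inert)
  CO₂: 0 + 1(322.3) = 322.3
  H₂O: 0 + 2(322.3) = 644.5
Total out = 7972 kmol; y_CO₂ = 322.3 / 7972 = 0.04043.

0.0404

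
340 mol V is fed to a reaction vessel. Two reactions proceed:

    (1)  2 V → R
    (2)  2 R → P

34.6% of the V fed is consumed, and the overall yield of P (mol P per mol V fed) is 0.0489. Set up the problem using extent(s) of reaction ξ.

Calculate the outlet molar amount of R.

25.6 mol

Conversion of V: V consumed = 2ξ₁ = 0.346 × 340 → ξ₁ = 58.82 mol.
Yield of P: 1ξ₂ / 340 = 0.0489 → ξ₂ = 16.63 mol.
Outlet amounts (n = n₀ + Σ ν·ξ):
  V: 340 − 2(58.82) = 222.4
  R: 0 + 1(58.82) − 2(16.63) = 25.57
  P: 0 + 1(16.63) = 16.63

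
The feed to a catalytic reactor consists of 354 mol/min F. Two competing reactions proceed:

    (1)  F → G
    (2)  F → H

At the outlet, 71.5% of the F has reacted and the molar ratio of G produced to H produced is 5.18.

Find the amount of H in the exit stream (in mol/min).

Conversion of F: F consumed = 0.715 × 354 = 253.1 mol/min = 1ξ₁ + 1ξ₂.
Selectivity: 1ξ₁ / (1ξ₂) = 5.18 → ξ₁ = 5.18 ξ₂.
Substitute: (1·5.18 + 1) ξ₂ = 253.1 → ξ₂ = 40.96 mol/min, ξ₁ = 212.2 mol/min.
Outlet amounts (n = n₀ + Σ ν·ξ):
  F: 354 − 1(212.2) − 1(40.96) = 100.9
  G: 0 + 1(212.2) = 212.2
  H: 0 + 1(40.96) = 40.96

41 mol/min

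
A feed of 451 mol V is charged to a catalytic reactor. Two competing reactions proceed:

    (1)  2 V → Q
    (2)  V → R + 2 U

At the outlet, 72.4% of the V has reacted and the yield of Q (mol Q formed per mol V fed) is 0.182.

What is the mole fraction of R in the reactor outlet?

0.234

Yield of Q: 1ξ₁ / 451 = 0.182 → ξ₁ = 82.08 mol.
Conversion of V: 2ξ₁ + 1ξ₂ = 0.724 × 451 = 326.5 → ξ₂ = 162.4 mol.
Outlet amounts (n = n₀ + Σ ν·ξ):
  V: 451 − 2(82.08) − 1(162.4) = 124.5
  Q: 0 + 1(82.08) = 82.08
  R: 0 + 1(162.4) = 162.4
  U: 0 + 2(162.4) = 324.7
Total out = 693.6 mol; y_R = 162.4 / 693.6 = 0.2341.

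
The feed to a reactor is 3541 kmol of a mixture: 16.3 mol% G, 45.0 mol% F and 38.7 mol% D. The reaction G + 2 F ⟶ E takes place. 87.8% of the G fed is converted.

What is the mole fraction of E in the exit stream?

0.201

G reacted = 0.878 × 577.2 = 506.8 kmol; ν_G = −1, so ξ = 506.8/1 = 506.8 kmol.
Outlet amounts (n = n₀ + ν ξ):
  G: 577.2 − 1(506.8) = 70.42
  F: 1593 − 2(506.8) = 579.9
  E: 0 + 1(506.8) = 506.8
  D: 1370 (inert)
Total out = 2527 kmol; y_E = 506.8 / 2527 = 0.2005.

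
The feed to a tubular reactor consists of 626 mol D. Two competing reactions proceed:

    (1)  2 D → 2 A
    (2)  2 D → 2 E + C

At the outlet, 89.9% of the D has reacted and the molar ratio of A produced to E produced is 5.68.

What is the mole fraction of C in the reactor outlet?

Conversion of D: D consumed = 0.899 × 626 = 562.8 mol = 2ξ₁ + 2ξ₂.
Selectivity: 2ξ₁ / (2ξ₂) = 5.68 → ξ₁ = 5.68 ξ₂.
Substitute: (2·5.68 + 2) ξ₂ = 562.8 → ξ₂ = 42.12 mol, ξ₁ = 239.3 mol.
Outlet amounts (n = n₀ + Σ ν·ξ):
  D: 626 − 2(239.3) − 2(42.12) = 63.23
  A: 0 + 2(239.3) = 478.5
  E: 0 + 2(42.12) = 84.25
  C: 0 + 1(42.12) = 42.12
Total out = 668.1 mol; y_C = 42.12 / 668.1 = 0.06305.

0.063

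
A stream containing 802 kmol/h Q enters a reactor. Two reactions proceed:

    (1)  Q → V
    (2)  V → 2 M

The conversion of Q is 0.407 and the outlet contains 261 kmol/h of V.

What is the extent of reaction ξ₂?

ξ₂ = 65.4 kmol/h

Conversion of Q: Q consumed = 1ξ₁ = 0.407 × 802 → ξ₁ = 326.4 kmol/h.
V balance: n_V = 0 + 1ξ₁ − 1ξ₂ = 261 → ξ₂ = (1·326.4 − 261)/1 = 65.41 kmol/h.
Outlet amounts (n = n₀ + Σ ν·ξ):
  Q: 802 − 1(326.4) = 475.6
  V: 0 + 1(326.4) − 1(65.41) = 261
  M: 0 + 2(65.41) = 130.8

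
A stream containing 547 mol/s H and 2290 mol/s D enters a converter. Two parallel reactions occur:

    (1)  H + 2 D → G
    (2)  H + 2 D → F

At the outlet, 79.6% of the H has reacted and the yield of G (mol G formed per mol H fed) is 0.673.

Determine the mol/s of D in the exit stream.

1420 mol/s

Yield of G: 1ξ₁ / 547 = 0.673 → ξ₁ = 368.1 mol/s.
Conversion of H: 1ξ₁ + 1ξ₂ = 0.796 × 547 = 435.4 → ξ₂ = 67.28 mol/s.
Outlet amounts (n = n₀ + Σ ν·ξ):
  H: 547 − 1(368.1) − 1(67.28) = 111.6
  D: 2290 − 2(368.1) − 2(67.28) = 1419
  G: 0 + 1(368.1) = 368.1
  F: 0 + 1(67.28) = 67.28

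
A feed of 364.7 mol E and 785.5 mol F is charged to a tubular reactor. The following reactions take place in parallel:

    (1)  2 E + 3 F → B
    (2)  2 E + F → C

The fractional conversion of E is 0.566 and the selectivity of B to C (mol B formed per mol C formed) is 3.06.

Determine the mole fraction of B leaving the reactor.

Conversion of E: E consumed = 0.566 × 364.7 = 206.4 mol = 2ξ₁ + 2ξ₂.
Selectivity: 1ξ₁ / (1ξ₂) = 3.06 → ξ₁ = 3.06 ξ₂.
Substitute: (2·3.06 + 2) ξ₂ = 206.4 → ξ₂ = 25.42 mol, ξ₁ = 77.79 mol.
Outlet amounts (n = n₀ + Σ ν·ξ):
  E: 364.7 − 2(77.79) − 2(25.42) = 158.3
  F: 785.5 − 3(77.79) − 1(25.42) = 526.7
  B: 0 + 1(77.79) = 77.79
  C: 0 + 1(25.42) = 25.42
Total out = 788.2 mol; y_B = 77.79 / 788.2 = 0.09869.

0.0987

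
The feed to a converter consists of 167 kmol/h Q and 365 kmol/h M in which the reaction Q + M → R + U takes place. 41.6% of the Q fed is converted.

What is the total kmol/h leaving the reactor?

532 kmol/h

Q reacted = 0.416 × 167 = 69.47 kmol/h; ν_Q = −1, so ξ = 69.47/1 = 69.47 kmol/h.
Outlet amounts (n = n₀ + ν ξ):
  Q: 167 − 1(69.47) = 97.53
  M: 365 − 1(69.47) = 295.5
  R: 0 + 1(69.47) = 69.47
  U: 0 + 1(69.47) = 69.47
Total out = 97.53 + 295.5 + 69.47 + 69.47 = 532 kmol/h.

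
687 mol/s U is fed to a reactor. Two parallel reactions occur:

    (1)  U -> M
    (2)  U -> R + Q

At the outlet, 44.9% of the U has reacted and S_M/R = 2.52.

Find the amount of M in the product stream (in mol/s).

Conversion of U: U consumed = 0.449 × 687 = 308.5 mol/s = 1ξ₁ + 1ξ₂.
Selectivity: 1ξ₁ / (1ξ₂) = 2.52 → ξ₁ = 2.52 ξ₂.
Substitute: (1·2.52 + 1) ξ₂ = 308.5 → ξ₂ = 87.63 mol/s, ξ₁ = 220.8 mol/s.
Outlet amounts (n = n₀ + Σ ν·ξ):
  U: 687 − 1(220.8) − 1(87.63) = 378.5
  M: 0 + 1(220.8) = 220.8
  R: 0 + 1(87.63) = 87.63
  Q: 0 + 1(87.63) = 87.63

221 mol/s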